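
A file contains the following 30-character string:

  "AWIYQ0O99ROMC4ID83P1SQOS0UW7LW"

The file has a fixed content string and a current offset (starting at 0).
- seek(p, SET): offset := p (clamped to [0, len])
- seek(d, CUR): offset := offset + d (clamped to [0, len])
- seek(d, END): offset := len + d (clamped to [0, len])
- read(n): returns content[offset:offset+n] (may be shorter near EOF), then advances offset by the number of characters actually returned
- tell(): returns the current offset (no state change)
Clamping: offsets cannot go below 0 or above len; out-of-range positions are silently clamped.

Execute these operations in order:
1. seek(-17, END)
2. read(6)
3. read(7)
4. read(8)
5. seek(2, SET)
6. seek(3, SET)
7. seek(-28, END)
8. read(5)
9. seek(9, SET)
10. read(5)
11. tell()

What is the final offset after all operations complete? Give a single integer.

Answer: 14

Derivation:
After 1 (seek(-17, END)): offset=13
After 2 (read(6)): returned '4ID83P', offset=19
After 3 (read(7)): returned '1SQOS0U', offset=26
After 4 (read(8)): returned 'W7LW', offset=30
After 5 (seek(2, SET)): offset=2
After 6 (seek(3, SET)): offset=3
After 7 (seek(-28, END)): offset=2
After 8 (read(5)): returned 'IYQ0O', offset=7
After 9 (seek(9, SET)): offset=9
After 10 (read(5)): returned 'ROMC4', offset=14
After 11 (tell()): offset=14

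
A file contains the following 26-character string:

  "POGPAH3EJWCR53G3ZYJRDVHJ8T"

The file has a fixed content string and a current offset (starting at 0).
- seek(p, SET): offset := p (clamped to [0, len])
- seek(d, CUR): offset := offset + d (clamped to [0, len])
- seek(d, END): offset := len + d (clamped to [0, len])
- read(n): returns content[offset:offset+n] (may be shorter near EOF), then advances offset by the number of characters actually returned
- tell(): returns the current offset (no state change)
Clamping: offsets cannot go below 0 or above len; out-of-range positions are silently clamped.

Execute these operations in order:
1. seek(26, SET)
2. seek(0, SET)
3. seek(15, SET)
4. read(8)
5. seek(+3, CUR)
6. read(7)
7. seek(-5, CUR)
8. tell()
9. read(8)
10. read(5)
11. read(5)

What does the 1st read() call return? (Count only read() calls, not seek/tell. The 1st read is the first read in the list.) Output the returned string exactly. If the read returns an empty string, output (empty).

Answer: 3ZYJRDVH

Derivation:
After 1 (seek(26, SET)): offset=26
After 2 (seek(0, SET)): offset=0
After 3 (seek(15, SET)): offset=15
After 4 (read(8)): returned '3ZYJRDVH', offset=23
After 5 (seek(+3, CUR)): offset=26
After 6 (read(7)): returned '', offset=26
After 7 (seek(-5, CUR)): offset=21
After 8 (tell()): offset=21
After 9 (read(8)): returned 'VHJ8T', offset=26
After 10 (read(5)): returned '', offset=26
After 11 (read(5)): returned '', offset=26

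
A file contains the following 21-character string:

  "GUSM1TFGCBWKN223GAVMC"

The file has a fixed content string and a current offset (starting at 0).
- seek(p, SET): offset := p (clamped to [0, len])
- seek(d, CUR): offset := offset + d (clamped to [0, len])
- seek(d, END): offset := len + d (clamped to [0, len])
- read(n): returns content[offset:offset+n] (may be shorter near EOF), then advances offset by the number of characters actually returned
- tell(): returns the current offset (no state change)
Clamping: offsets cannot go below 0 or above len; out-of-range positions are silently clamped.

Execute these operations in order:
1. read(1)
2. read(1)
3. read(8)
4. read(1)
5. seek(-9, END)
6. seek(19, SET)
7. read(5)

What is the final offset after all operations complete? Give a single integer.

After 1 (read(1)): returned 'G', offset=1
After 2 (read(1)): returned 'U', offset=2
After 3 (read(8)): returned 'SM1TFGCB', offset=10
After 4 (read(1)): returned 'W', offset=11
After 5 (seek(-9, END)): offset=12
After 6 (seek(19, SET)): offset=19
After 7 (read(5)): returned 'MC', offset=21

Answer: 21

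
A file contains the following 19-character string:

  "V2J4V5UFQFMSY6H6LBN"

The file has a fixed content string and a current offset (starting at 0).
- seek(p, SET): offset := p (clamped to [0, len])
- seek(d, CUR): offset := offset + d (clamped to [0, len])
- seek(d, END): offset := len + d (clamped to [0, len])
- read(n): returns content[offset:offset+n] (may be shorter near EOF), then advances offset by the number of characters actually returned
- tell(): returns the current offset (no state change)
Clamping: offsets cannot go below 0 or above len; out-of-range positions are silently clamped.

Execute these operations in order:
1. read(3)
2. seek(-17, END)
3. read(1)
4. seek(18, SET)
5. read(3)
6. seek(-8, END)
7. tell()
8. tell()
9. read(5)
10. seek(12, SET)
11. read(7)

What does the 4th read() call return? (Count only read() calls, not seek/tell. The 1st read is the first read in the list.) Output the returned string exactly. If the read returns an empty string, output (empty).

Answer: SY6H6

Derivation:
After 1 (read(3)): returned 'V2J', offset=3
After 2 (seek(-17, END)): offset=2
After 3 (read(1)): returned 'J', offset=3
After 4 (seek(18, SET)): offset=18
After 5 (read(3)): returned 'N', offset=19
After 6 (seek(-8, END)): offset=11
After 7 (tell()): offset=11
After 8 (tell()): offset=11
After 9 (read(5)): returned 'SY6H6', offset=16
After 10 (seek(12, SET)): offset=12
After 11 (read(7)): returned 'Y6H6LBN', offset=19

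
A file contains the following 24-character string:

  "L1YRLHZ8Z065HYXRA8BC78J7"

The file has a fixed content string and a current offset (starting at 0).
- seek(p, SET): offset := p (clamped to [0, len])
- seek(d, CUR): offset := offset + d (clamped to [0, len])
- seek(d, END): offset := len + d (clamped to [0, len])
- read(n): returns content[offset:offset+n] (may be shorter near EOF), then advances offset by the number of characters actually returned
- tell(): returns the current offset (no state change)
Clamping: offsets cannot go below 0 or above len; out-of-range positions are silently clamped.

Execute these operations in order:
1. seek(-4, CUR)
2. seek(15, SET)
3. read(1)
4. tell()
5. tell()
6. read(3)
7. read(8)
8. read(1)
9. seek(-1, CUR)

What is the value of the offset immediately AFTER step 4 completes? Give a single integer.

After 1 (seek(-4, CUR)): offset=0
After 2 (seek(15, SET)): offset=15
After 3 (read(1)): returned 'R', offset=16
After 4 (tell()): offset=16

Answer: 16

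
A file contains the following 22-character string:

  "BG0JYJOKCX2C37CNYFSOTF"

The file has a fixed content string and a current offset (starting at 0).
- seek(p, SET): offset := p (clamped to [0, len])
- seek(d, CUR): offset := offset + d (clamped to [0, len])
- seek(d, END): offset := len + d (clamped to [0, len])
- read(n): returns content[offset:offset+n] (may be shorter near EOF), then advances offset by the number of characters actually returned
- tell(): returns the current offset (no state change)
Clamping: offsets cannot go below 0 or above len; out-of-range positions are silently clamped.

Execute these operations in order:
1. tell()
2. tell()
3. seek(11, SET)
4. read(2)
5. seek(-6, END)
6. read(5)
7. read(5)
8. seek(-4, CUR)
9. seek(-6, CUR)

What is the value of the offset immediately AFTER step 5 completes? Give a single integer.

After 1 (tell()): offset=0
After 2 (tell()): offset=0
After 3 (seek(11, SET)): offset=11
After 4 (read(2)): returned 'C3', offset=13
After 5 (seek(-6, END)): offset=16

Answer: 16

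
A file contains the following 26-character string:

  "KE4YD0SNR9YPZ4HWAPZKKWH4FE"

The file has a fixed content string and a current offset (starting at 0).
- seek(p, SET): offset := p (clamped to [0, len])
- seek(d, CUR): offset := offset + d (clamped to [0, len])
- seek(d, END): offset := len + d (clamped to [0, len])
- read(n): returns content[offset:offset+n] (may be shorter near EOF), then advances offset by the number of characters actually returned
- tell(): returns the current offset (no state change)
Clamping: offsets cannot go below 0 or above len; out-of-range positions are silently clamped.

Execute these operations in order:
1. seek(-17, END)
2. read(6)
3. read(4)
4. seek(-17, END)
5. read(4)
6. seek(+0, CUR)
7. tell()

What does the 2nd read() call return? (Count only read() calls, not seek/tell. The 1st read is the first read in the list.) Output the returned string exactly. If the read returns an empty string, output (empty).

Answer: WAPZ

Derivation:
After 1 (seek(-17, END)): offset=9
After 2 (read(6)): returned '9YPZ4H', offset=15
After 3 (read(4)): returned 'WAPZ', offset=19
After 4 (seek(-17, END)): offset=9
After 5 (read(4)): returned '9YPZ', offset=13
After 6 (seek(+0, CUR)): offset=13
After 7 (tell()): offset=13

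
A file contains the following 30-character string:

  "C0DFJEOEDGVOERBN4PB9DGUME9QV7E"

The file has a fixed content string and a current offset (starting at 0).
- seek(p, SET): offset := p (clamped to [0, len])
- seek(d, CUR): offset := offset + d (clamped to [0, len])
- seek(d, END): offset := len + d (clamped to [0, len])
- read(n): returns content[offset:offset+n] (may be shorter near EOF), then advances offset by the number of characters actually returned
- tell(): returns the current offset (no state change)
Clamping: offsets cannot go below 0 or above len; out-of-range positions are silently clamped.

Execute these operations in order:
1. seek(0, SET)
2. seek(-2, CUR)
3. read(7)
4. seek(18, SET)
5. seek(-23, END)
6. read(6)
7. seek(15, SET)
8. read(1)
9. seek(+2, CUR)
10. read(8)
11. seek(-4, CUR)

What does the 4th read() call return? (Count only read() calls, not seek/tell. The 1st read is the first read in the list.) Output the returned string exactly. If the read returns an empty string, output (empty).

Answer: B9DGUME9

Derivation:
After 1 (seek(0, SET)): offset=0
After 2 (seek(-2, CUR)): offset=0
After 3 (read(7)): returned 'C0DFJEO', offset=7
After 4 (seek(18, SET)): offset=18
After 5 (seek(-23, END)): offset=7
After 6 (read(6)): returned 'EDGVOE', offset=13
After 7 (seek(15, SET)): offset=15
After 8 (read(1)): returned 'N', offset=16
After 9 (seek(+2, CUR)): offset=18
After 10 (read(8)): returned 'B9DGUME9', offset=26
After 11 (seek(-4, CUR)): offset=22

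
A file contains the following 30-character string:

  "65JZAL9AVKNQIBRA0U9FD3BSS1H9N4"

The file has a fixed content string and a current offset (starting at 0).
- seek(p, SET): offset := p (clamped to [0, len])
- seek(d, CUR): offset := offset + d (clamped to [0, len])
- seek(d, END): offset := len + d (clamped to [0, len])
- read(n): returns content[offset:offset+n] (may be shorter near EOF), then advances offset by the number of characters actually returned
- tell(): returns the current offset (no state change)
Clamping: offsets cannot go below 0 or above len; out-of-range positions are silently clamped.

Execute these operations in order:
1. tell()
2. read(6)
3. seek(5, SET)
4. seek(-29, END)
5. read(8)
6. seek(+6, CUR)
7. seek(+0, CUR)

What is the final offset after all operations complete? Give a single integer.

Answer: 15

Derivation:
After 1 (tell()): offset=0
After 2 (read(6)): returned '65JZAL', offset=6
After 3 (seek(5, SET)): offset=5
After 4 (seek(-29, END)): offset=1
After 5 (read(8)): returned '5JZAL9AV', offset=9
After 6 (seek(+6, CUR)): offset=15
After 7 (seek(+0, CUR)): offset=15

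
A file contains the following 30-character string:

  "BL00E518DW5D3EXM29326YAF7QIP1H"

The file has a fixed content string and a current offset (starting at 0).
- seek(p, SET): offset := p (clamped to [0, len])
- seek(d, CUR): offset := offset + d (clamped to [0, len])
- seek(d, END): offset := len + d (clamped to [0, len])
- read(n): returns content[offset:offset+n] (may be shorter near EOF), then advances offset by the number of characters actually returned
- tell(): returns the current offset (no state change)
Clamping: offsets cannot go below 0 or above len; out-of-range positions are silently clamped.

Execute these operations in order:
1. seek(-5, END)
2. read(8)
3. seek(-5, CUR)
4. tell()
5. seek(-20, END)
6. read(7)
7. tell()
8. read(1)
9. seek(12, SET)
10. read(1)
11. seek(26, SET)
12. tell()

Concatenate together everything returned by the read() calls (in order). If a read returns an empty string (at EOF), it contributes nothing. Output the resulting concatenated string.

Answer: QIP1H5D3EXM293

Derivation:
After 1 (seek(-5, END)): offset=25
After 2 (read(8)): returned 'QIP1H', offset=30
After 3 (seek(-5, CUR)): offset=25
After 4 (tell()): offset=25
After 5 (seek(-20, END)): offset=10
After 6 (read(7)): returned '5D3EXM2', offset=17
After 7 (tell()): offset=17
After 8 (read(1)): returned '9', offset=18
After 9 (seek(12, SET)): offset=12
After 10 (read(1)): returned '3', offset=13
After 11 (seek(26, SET)): offset=26
After 12 (tell()): offset=26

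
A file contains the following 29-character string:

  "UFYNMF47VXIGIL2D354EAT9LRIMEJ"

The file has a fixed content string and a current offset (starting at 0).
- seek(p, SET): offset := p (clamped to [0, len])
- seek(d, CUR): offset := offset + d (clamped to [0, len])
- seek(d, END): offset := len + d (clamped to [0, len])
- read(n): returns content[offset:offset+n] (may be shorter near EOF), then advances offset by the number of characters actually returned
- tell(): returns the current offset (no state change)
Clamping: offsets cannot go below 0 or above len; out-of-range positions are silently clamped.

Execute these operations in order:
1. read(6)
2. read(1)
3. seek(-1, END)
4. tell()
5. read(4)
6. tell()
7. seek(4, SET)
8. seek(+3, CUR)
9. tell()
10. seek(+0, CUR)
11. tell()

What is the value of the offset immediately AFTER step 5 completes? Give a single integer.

After 1 (read(6)): returned 'UFYNMF', offset=6
After 2 (read(1)): returned '4', offset=7
After 3 (seek(-1, END)): offset=28
After 4 (tell()): offset=28
After 5 (read(4)): returned 'J', offset=29

Answer: 29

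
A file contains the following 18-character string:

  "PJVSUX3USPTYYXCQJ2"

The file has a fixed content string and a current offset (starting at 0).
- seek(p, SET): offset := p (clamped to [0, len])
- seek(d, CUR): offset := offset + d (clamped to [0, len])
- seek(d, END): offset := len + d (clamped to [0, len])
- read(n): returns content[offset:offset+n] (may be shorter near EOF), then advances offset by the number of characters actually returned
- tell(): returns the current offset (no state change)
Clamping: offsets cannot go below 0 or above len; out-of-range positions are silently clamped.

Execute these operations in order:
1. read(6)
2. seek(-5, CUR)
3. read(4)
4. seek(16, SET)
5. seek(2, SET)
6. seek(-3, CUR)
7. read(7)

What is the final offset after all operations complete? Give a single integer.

After 1 (read(6)): returned 'PJVSUX', offset=6
After 2 (seek(-5, CUR)): offset=1
After 3 (read(4)): returned 'JVSU', offset=5
After 4 (seek(16, SET)): offset=16
After 5 (seek(2, SET)): offset=2
After 6 (seek(-3, CUR)): offset=0
After 7 (read(7)): returned 'PJVSUX3', offset=7

Answer: 7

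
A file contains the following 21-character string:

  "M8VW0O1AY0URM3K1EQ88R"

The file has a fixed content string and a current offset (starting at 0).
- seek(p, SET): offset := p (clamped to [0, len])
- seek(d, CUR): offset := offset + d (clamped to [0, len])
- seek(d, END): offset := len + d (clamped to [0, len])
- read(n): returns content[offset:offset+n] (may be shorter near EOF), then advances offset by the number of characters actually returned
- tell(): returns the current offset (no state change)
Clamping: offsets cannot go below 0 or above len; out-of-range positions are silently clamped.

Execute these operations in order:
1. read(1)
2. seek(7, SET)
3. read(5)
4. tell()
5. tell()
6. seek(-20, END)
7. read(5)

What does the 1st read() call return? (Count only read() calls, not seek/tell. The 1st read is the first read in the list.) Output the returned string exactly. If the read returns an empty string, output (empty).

After 1 (read(1)): returned 'M', offset=1
After 2 (seek(7, SET)): offset=7
After 3 (read(5)): returned 'AY0UR', offset=12
After 4 (tell()): offset=12
After 5 (tell()): offset=12
After 6 (seek(-20, END)): offset=1
After 7 (read(5)): returned '8VW0O', offset=6

Answer: M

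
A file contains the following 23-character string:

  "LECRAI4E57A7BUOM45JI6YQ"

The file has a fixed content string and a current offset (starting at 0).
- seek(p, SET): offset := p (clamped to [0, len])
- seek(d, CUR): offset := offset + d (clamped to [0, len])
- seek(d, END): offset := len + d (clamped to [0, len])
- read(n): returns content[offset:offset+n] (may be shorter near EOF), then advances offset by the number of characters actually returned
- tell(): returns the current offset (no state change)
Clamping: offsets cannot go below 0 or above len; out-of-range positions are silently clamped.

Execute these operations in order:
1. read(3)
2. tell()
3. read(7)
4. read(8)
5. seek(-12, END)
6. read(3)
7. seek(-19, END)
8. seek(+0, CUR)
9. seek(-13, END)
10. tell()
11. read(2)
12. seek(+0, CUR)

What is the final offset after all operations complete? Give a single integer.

After 1 (read(3)): returned 'LEC', offset=3
After 2 (tell()): offset=3
After 3 (read(7)): returned 'RAI4E57', offset=10
After 4 (read(8)): returned 'A7BUOM45', offset=18
After 5 (seek(-12, END)): offset=11
After 6 (read(3)): returned '7BU', offset=14
After 7 (seek(-19, END)): offset=4
After 8 (seek(+0, CUR)): offset=4
After 9 (seek(-13, END)): offset=10
After 10 (tell()): offset=10
After 11 (read(2)): returned 'A7', offset=12
After 12 (seek(+0, CUR)): offset=12

Answer: 12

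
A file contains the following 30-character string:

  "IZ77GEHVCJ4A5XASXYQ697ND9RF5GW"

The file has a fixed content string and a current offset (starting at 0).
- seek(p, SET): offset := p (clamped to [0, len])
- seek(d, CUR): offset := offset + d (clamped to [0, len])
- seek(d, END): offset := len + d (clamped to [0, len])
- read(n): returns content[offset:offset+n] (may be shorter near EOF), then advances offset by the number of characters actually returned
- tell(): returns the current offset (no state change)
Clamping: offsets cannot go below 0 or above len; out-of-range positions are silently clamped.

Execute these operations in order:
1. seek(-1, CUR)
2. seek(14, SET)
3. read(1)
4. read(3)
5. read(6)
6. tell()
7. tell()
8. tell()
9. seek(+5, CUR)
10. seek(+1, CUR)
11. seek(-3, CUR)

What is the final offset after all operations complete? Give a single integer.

After 1 (seek(-1, CUR)): offset=0
After 2 (seek(14, SET)): offset=14
After 3 (read(1)): returned 'A', offset=15
After 4 (read(3)): returned 'SXY', offset=18
After 5 (read(6)): returned 'Q697ND', offset=24
After 6 (tell()): offset=24
After 7 (tell()): offset=24
After 8 (tell()): offset=24
After 9 (seek(+5, CUR)): offset=29
After 10 (seek(+1, CUR)): offset=30
After 11 (seek(-3, CUR)): offset=27

Answer: 27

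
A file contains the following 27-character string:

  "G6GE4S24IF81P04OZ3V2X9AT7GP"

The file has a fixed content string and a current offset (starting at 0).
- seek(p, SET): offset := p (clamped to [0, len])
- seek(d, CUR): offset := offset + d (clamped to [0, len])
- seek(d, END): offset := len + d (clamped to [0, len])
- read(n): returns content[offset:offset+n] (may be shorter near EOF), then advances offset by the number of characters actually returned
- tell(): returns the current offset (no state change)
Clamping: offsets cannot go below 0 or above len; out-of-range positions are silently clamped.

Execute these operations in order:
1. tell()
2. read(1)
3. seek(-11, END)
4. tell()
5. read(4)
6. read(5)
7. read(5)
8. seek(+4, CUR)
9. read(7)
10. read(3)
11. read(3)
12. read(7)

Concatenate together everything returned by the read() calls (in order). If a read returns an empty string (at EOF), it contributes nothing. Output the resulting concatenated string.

After 1 (tell()): offset=0
After 2 (read(1)): returned 'G', offset=1
After 3 (seek(-11, END)): offset=16
After 4 (tell()): offset=16
After 5 (read(4)): returned 'Z3V2', offset=20
After 6 (read(5)): returned 'X9AT7', offset=25
After 7 (read(5)): returned 'GP', offset=27
After 8 (seek(+4, CUR)): offset=27
After 9 (read(7)): returned '', offset=27
After 10 (read(3)): returned '', offset=27
After 11 (read(3)): returned '', offset=27
After 12 (read(7)): returned '', offset=27

Answer: GZ3V2X9AT7GP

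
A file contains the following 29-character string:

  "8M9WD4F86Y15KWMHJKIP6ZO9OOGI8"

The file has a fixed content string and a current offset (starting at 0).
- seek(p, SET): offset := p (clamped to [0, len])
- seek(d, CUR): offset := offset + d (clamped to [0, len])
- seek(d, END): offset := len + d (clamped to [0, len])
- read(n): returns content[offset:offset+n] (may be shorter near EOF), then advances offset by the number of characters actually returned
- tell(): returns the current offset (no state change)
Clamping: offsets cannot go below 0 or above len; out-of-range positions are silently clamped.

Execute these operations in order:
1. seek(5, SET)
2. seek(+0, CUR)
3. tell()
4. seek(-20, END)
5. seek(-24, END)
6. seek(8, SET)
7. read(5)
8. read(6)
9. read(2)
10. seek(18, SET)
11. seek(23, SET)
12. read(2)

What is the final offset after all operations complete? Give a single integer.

Answer: 25

Derivation:
After 1 (seek(5, SET)): offset=5
After 2 (seek(+0, CUR)): offset=5
After 3 (tell()): offset=5
After 4 (seek(-20, END)): offset=9
After 5 (seek(-24, END)): offset=5
After 6 (seek(8, SET)): offset=8
After 7 (read(5)): returned '6Y15K', offset=13
After 8 (read(6)): returned 'WMHJKI', offset=19
After 9 (read(2)): returned 'P6', offset=21
After 10 (seek(18, SET)): offset=18
After 11 (seek(23, SET)): offset=23
After 12 (read(2)): returned '9O', offset=25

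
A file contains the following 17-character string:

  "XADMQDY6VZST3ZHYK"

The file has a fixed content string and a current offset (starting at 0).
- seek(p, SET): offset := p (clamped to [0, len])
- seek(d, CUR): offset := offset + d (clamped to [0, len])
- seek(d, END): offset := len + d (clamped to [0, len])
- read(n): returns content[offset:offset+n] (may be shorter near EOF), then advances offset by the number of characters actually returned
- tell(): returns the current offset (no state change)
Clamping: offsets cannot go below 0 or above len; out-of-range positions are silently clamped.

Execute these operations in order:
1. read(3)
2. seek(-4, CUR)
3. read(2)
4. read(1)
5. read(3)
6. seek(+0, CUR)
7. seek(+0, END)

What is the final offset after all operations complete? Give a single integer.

After 1 (read(3)): returned 'XAD', offset=3
After 2 (seek(-4, CUR)): offset=0
After 3 (read(2)): returned 'XA', offset=2
After 4 (read(1)): returned 'D', offset=3
After 5 (read(3)): returned 'MQD', offset=6
After 6 (seek(+0, CUR)): offset=6
After 7 (seek(+0, END)): offset=17

Answer: 17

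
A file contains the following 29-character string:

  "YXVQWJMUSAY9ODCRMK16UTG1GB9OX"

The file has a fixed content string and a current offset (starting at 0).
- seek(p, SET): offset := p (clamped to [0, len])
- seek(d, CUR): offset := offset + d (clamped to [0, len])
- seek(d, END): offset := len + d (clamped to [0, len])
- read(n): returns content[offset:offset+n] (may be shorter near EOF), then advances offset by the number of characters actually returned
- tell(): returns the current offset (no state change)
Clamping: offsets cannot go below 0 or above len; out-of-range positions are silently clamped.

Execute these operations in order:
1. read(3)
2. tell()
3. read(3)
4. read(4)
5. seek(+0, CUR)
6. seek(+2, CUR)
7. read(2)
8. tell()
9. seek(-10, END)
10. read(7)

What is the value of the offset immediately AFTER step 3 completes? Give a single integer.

Answer: 6

Derivation:
After 1 (read(3)): returned 'YXV', offset=3
After 2 (tell()): offset=3
After 3 (read(3)): returned 'QWJ', offset=6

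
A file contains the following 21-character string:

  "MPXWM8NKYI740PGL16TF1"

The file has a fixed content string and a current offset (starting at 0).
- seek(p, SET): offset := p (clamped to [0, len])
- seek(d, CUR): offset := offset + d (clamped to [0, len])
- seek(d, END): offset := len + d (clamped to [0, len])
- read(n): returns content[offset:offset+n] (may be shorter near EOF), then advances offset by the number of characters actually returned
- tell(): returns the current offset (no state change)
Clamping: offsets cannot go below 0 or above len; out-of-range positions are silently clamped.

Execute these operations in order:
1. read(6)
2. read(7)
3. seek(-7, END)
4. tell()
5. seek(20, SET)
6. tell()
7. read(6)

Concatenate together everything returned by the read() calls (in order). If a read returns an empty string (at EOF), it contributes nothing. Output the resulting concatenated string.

After 1 (read(6)): returned 'MPXWM8', offset=6
After 2 (read(7)): returned 'NKYI740', offset=13
After 3 (seek(-7, END)): offset=14
After 4 (tell()): offset=14
After 5 (seek(20, SET)): offset=20
After 6 (tell()): offset=20
After 7 (read(6)): returned '1', offset=21

Answer: MPXWM8NKYI7401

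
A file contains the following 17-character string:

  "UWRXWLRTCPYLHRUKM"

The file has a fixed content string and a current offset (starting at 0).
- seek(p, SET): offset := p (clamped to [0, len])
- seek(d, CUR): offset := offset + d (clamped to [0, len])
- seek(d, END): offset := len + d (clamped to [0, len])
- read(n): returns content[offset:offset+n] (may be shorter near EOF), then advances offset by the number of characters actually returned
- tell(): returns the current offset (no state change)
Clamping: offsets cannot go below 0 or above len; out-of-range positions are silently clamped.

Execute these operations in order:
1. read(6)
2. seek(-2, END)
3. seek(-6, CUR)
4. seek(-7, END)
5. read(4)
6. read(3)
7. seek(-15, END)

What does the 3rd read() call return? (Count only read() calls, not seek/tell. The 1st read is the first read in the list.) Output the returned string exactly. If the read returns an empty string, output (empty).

After 1 (read(6)): returned 'UWRXWL', offset=6
After 2 (seek(-2, END)): offset=15
After 3 (seek(-6, CUR)): offset=9
After 4 (seek(-7, END)): offset=10
After 5 (read(4)): returned 'YLHR', offset=14
After 6 (read(3)): returned 'UKM', offset=17
After 7 (seek(-15, END)): offset=2

Answer: UKM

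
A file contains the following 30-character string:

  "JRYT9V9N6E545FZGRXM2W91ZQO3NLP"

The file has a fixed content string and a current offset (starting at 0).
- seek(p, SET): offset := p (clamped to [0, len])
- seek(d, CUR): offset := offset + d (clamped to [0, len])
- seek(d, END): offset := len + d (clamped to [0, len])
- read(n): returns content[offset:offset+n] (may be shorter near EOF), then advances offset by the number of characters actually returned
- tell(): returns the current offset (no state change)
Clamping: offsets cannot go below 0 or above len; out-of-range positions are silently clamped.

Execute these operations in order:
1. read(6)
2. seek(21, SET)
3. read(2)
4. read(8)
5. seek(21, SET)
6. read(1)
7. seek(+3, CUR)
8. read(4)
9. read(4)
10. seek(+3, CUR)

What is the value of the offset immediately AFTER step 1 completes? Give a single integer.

Answer: 6

Derivation:
After 1 (read(6)): returned 'JRYT9V', offset=6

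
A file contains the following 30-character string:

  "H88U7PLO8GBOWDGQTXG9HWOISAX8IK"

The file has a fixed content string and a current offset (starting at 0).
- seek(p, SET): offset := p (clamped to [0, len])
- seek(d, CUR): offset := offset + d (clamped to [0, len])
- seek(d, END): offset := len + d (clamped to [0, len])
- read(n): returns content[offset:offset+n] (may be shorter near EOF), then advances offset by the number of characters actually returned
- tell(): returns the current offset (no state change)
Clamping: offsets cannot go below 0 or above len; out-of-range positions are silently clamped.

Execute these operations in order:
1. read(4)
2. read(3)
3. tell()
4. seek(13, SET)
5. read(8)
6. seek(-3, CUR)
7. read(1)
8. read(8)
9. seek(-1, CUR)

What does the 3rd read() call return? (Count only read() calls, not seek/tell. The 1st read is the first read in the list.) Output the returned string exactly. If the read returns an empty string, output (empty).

After 1 (read(4)): returned 'H88U', offset=4
After 2 (read(3)): returned '7PL', offset=7
After 3 (tell()): offset=7
After 4 (seek(13, SET)): offset=13
After 5 (read(8)): returned 'DGQTXG9H', offset=21
After 6 (seek(-3, CUR)): offset=18
After 7 (read(1)): returned 'G', offset=19
After 8 (read(8)): returned '9HWOISAX', offset=27
After 9 (seek(-1, CUR)): offset=26

Answer: DGQTXG9H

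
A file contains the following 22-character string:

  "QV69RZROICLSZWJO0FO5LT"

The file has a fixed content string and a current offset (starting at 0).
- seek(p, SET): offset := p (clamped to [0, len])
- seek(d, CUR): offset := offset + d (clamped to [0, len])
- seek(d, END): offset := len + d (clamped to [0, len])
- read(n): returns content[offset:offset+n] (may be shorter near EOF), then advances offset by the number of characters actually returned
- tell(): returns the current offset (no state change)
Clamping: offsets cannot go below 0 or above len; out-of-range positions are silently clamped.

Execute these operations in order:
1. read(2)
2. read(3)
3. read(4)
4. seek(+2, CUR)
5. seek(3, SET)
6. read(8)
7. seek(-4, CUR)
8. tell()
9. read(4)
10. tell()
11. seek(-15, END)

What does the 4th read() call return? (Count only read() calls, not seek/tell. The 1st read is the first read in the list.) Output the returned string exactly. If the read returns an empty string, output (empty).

After 1 (read(2)): returned 'QV', offset=2
After 2 (read(3)): returned '69R', offset=5
After 3 (read(4)): returned 'ZROI', offset=9
After 4 (seek(+2, CUR)): offset=11
After 5 (seek(3, SET)): offset=3
After 6 (read(8)): returned '9RZROICL', offset=11
After 7 (seek(-4, CUR)): offset=7
After 8 (tell()): offset=7
After 9 (read(4)): returned 'OICL', offset=11
After 10 (tell()): offset=11
After 11 (seek(-15, END)): offset=7

Answer: 9RZROICL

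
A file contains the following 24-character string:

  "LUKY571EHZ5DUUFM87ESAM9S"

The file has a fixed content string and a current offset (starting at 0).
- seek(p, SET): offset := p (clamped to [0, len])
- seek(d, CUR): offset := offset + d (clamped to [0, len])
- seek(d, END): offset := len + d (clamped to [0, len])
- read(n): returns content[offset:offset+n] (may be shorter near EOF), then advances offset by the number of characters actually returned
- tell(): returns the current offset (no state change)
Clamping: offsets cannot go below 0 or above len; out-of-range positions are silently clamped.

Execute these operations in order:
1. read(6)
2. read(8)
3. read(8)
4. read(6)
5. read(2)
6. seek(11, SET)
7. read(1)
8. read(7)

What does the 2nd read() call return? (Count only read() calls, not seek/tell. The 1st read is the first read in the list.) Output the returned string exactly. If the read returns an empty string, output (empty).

After 1 (read(6)): returned 'LUKY57', offset=6
After 2 (read(8)): returned '1EHZ5DUU', offset=14
After 3 (read(8)): returned 'FM87ESAM', offset=22
After 4 (read(6)): returned '9S', offset=24
After 5 (read(2)): returned '', offset=24
After 6 (seek(11, SET)): offset=11
After 7 (read(1)): returned 'D', offset=12
After 8 (read(7)): returned 'UUFM87E', offset=19

Answer: 1EHZ5DUU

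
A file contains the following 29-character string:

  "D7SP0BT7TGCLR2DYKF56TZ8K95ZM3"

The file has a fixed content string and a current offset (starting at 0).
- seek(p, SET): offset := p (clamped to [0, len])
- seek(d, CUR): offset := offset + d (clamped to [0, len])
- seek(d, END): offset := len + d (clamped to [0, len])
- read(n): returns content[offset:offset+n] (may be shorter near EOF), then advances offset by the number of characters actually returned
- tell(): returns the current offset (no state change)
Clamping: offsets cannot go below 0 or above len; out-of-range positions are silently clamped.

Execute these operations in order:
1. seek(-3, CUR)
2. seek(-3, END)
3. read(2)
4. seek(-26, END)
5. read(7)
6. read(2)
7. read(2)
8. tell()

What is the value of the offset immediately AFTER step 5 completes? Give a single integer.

After 1 (seek(-3, CUR)): offset=0
After 2 (seek(-3, END)): offset=26
After 3 (read(2)): returned 'ZM', offset=28
After 4 (seek(-26, END)): offset=3
After 5 (read(7)): returned 'P0BT7TG', offset=10

Answer: 10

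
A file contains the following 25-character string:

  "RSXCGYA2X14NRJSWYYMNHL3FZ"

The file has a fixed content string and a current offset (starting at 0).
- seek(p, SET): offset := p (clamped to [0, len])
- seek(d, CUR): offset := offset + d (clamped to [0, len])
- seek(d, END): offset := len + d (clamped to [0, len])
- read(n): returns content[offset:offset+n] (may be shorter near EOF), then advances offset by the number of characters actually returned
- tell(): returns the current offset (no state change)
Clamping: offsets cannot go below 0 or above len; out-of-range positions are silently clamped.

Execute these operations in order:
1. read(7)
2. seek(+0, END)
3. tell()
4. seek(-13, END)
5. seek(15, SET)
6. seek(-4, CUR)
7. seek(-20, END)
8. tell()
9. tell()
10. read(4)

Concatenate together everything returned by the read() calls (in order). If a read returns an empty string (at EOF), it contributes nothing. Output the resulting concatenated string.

After 1 (read(7)): returned 'RSXCGYA', offset=7
After 2 (seek(+0, END)): offset=25
After 3 (tell()): offset=25
After 4 (seek(-13, END)): offset=12
After 5 (seek(15, SET)): offset=15
After 6 (seek(-4, CUR)): offset=11
After 7 (seek(-20, END)): offset=5
After 8 (tell()): offset=5
After 9 (tell()): offset=5
After 10 (read(4)): returned 'YA2X', offset=9

Answer: RSXCGYAYA2X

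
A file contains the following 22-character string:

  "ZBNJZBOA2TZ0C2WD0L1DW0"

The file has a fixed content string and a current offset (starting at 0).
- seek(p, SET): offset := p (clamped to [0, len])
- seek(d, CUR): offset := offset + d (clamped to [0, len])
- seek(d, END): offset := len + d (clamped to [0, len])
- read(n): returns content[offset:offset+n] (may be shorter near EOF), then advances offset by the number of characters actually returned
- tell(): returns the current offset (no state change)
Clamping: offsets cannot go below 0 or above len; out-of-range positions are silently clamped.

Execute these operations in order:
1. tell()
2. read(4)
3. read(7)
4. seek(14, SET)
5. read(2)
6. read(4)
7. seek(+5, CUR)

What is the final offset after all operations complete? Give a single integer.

Answer: 22

Derivation:
After 1 (tell()): offset=0
After 2 (read(4)): returned 'ZBNJ', offset=4
After 3 (read(7)): returned 'ZBOA2TZ', offset=11
After 4 (seek(14, SET)): offset=14
After 5 (read(2)): returned 'WD', offset=16
After 6 (read(4)): returned '0L1D', offset=20
After 7 (seek(+5, CUR)): offset=22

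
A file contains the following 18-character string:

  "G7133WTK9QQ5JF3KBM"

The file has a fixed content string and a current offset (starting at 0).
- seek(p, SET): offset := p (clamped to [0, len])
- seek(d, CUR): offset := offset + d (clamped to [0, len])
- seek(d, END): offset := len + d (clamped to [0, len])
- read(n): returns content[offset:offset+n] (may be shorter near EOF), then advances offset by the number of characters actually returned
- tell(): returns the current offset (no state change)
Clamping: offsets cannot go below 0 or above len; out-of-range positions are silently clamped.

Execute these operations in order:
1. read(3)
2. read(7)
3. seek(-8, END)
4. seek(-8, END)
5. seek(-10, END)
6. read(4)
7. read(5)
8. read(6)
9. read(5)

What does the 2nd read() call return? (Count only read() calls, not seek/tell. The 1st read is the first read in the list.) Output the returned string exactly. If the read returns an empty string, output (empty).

After 1 (read(3)): returned 'G71', offset=3
After 2 (read(7)): returned '33WTK9Q', offset=10
After 3 (seek(-8, END)): offset=10
After 4 (seek(-8, END)): offset=10
After 5 (seek(-10, END)): offset=8
After 6 (read(4)): returned '9QQ5', offset=12
After 7 (read(5)): returned 'JF3KB', offset=17
After 8 (read(6)): returned 'M', offset=18
After 9 (read(5)): returned '', offset=18

Answer: 33WTK9Q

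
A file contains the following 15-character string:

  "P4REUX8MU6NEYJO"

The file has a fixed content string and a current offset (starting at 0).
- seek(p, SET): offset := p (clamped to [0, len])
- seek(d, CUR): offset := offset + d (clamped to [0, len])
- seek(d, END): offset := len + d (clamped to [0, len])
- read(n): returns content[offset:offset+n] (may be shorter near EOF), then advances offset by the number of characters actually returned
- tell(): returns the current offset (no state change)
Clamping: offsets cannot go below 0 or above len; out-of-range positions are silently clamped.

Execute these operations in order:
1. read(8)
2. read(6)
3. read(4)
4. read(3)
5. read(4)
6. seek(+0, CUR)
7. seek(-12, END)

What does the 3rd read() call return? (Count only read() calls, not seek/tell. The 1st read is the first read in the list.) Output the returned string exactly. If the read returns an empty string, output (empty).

After 1 (read(8)): returned 'P4REUX8M', offset=8
After 2 (read(6)): returned 'U6NEYJ', offset=14
After 3 (read(4)): returned 'O', offset=15
After 4 (read(3)): returned '', offset=15
After 5 (read(4)): returned '', offset=15
After 6 (seek(+0, CUR)): offset=15
After 7 (seek(-12, END)): offset=3

Answer: O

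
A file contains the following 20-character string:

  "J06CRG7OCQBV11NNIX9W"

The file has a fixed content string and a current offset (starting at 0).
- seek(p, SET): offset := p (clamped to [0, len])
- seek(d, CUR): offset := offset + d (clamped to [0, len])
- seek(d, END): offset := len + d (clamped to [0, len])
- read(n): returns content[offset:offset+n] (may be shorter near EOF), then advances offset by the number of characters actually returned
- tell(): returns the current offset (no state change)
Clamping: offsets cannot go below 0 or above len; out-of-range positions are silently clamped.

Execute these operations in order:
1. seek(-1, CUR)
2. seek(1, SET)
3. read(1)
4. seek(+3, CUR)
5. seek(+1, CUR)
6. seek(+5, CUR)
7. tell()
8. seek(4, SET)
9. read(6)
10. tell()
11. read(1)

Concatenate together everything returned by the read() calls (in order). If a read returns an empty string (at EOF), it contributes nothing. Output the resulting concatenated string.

After 1 (seek(-1, CUR)): offset=0
After 2 (seek(1, SET)): offset=1
After 3 (read(1)): returned '0', offset=2
After 4 (seek(+3, CUR)): offset=5
After 5 (seek(+1, CUR)): offset=6
After 6 (seek(+5, CUR)): offset=11
After 7 (tell()): offset=11
After 8 (seek(4, SET)): offset=4
After 9 (read(6)): returned 'RG7OCQ', offset=10
After 10 (tell()): offset=10
After 11 (read(1)): returned 'B', offset=11

Answer: 0RG7OCQB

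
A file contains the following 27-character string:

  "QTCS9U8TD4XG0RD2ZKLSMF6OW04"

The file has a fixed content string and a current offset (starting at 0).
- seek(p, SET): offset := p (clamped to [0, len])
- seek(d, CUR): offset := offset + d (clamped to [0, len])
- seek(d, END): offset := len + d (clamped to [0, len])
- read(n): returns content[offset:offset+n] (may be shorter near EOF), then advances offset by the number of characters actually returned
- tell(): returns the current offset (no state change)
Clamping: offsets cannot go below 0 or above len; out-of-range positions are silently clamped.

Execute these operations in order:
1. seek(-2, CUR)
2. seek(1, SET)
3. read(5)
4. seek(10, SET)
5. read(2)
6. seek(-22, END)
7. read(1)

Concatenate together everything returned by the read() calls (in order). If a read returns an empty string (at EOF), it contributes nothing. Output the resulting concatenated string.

After 1 (seek(-2, CUR)): offset=0
After 2 (seek(1, SET)): offset=1
After 3 (read(5)): returned 'TCS9U', offset=6
After 4 (seek(10, SET)): offset=10
After 5 (read(2)): returned 'XG', offset=12
After 6 (seek(-22, END)): offset=5
After 7 (read(1)): returned 'U', offset=6

Answer: TCS9UXGU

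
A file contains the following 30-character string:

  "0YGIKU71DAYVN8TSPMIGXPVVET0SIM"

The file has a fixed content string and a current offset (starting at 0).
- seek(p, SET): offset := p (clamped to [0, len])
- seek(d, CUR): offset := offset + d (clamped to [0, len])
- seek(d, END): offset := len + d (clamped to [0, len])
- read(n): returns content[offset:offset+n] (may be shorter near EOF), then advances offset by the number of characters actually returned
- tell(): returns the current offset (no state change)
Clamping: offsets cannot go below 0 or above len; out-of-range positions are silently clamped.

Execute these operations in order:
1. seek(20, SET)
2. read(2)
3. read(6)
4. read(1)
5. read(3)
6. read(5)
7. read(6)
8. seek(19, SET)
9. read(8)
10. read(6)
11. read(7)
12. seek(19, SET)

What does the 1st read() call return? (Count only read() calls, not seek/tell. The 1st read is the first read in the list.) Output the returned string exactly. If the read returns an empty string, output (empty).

After 1 (seek(20, SET)): offset=20
After 2 (read(2)): returned 'XP', offset=22
After 3 (read(6)): returned 'VVET0S', offset=28
After 4 (read(1)): returned 'I', offset=29
After 5 (read(3)): returned 'M', offset=30
After 6 (read(5)): returned '', offset=30
After 7 (read(6)): returned '', offset=30
After 8 (seek(19, SET)): offset=19
After 9 (read(8)): returned 'GXPVVET0', offset=27
After 10 (read(6)): returned 'SIM', offset=30
After 11 (read(7)): returned '', offset=30
After 12 (seek(19, SET)): offset=19

Answer: XP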